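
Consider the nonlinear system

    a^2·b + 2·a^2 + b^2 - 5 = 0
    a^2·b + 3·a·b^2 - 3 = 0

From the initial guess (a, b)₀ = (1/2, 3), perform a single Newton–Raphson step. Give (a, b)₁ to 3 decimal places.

(0.346, 2.283)

At (1/2, 3): F = (5.250, 11.250).
Jacobian J = [[2·a·b + 4·a, a^2 + 2·b], [2·a·b + 3·b^2, a^2 + 6·a·b]].
At the point, J = [[5.000, 6.250], [30.000, 9.250]] (det J = -141.250).
Solving J·Δ = −F gives Δ = (-0.154, -0.717).
Then the next iterate is (a, b)₁ = (0.346, 2.283).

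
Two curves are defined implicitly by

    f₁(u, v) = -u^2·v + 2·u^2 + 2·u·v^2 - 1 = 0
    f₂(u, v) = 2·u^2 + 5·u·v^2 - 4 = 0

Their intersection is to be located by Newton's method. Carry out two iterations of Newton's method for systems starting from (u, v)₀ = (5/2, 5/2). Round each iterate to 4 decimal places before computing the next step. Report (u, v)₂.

(1.3803, 0.8360)

At (5/2, 5/2): F = (27.1250, 86.6250).
Jacobian J = [[-2·u·v + 4·u + 2·v^2, -u^2 + 4·u·v], [4·u + 5·v^2, 10·u·v]].
At the point, J = [[10.0000, 18.7500], [41.2500, 62.5000]] (det J = -148.4375).
Solving J·Δ = −F gives Δ = (0.4789, -1.7021).
Then the next iterate is (u, v)₁ = (2.9789, 0.7979).
Round to (2.9789, 0.7979) and repeat: F = (13.460249, 23.230191), J = [[8.435160, 0.633612], [15.098822, 23.768643]].
Δ = (-1.5986, 0.0381), so (u, v)₂ = (1.3803, 0.8360).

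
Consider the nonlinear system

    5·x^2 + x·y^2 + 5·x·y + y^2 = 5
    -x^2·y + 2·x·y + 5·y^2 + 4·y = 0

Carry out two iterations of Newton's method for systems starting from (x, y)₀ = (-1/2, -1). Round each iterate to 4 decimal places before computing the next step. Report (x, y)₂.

At (-1/2, -1): F = (-0.7500, 2.2500).
Jacobian J = [[10·x + y^2 + 5·y, 2·x·y + 5·x + 2·y], [-2·x·y + 2·y, -x^2 + 2·x + 10·y + 4]].
At the point, J = [[-9.0000, -3.5000], [-3.0000, -7.2500]] (det J = 54.7500).
Solving J·Δ = −F gives Δ = (-0.2432, 0.4110).
Then the next iterate is (x, y)₁ = (-0.7432, -0.5890).
Round to (-0.7432, -0.5890) and repeat: F = (0.039545, 0.579427), J = [[-10.030079, -4.018510], [-2.053490, -3.928746]].
Δ = (-0.0698, 0.1839), so (x, y)₂ = (-0.8130, -0.4051).

(-0.8130, -0.4051)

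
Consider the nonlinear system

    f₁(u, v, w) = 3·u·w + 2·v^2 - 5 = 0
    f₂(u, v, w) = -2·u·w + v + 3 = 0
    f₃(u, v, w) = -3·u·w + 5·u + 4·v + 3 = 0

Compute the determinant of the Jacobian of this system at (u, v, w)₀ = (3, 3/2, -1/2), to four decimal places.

-225.0000

J = [[3·w, 4·v, 3·u], [-2·w, 1, -2·u], [-3·w + 5, 4, -3·u]].
At the point, J = [[-1.5000, 6.0000, 9.0000], [1.0000, 1.0000, -6.0000], [6.5000, 4.0000, -9.0000]].
det J = -225.0000.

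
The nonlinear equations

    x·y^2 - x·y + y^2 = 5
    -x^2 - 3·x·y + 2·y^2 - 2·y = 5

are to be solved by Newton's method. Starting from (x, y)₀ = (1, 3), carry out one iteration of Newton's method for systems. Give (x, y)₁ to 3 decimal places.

(0.368, 2.436)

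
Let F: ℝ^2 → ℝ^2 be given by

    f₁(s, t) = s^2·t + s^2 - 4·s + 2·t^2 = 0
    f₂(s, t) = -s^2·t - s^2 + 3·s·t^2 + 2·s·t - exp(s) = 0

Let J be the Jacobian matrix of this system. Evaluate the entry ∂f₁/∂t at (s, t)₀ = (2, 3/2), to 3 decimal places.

10.000

∂f₁/∂t = s^2 + 4·t.
At (2, 3/2) this is 10.000.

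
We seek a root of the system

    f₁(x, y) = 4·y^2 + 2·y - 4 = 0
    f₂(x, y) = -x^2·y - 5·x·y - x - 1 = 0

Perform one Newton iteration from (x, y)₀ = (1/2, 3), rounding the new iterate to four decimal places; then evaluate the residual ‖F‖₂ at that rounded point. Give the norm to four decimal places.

At (1/2, 3): F = (38.0000, -9.7500).
Jacobian J = [[0, 8·y + 2], [-2·x·y - 5·y - 1, -x^2 - 5·x]].
At the point, J = [[0.0000, 26.0000], [-19.0000, -2.7500]] (det J = 494.0000).
Solving J·Δ = −F gives Δ = (-0.3016, -1.4615).
Then the next iterate is (x, y)₁ = (0.1984, 1.5385).
Re-evaluating at (0.1984, 1.5385): F = (8.544929, -2.785151), so ‖F‖₂ = 8.9874.

8.9874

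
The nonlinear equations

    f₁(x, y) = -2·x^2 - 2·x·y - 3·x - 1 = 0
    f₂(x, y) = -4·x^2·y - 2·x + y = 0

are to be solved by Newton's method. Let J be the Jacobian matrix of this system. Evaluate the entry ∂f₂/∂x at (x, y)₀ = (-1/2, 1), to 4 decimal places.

∂f₂/∂x = -8·x·y - 2.
At (-1/2, 1) this is 2.0000.

2.0000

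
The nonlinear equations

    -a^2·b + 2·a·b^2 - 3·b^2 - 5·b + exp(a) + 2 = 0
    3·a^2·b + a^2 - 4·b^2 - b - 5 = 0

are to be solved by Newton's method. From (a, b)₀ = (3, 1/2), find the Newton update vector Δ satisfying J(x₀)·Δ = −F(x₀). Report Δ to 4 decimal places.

(-0.9502, -0.0794)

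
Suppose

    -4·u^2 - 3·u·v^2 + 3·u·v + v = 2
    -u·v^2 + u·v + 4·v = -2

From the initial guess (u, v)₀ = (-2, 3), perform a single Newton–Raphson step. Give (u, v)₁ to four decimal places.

At (-2, 3): F = (21.0000, 26.0000).
Jacobian J = [[-8·u - 3·v^2 + 3·v, -6·u·v + 3·u + 1], [-v^2 + v, -2·u·v + u + 4]].
At the point, J = [[-2.0000, 31.0000], [-6.0000, 14.0000]] (det J = 158.0000).
Solving J·Δ = −F gives Δ = (3.2405, -0.4684).
Then the next iterate is (u, v)₁ = (1.2405, 2.5316).

(1.2405, 2.5316)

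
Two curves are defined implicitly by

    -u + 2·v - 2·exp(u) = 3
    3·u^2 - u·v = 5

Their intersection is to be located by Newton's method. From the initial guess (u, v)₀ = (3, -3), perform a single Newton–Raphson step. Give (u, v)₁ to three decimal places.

(1.841, -0.783)

At (3, -3): F = (-52.17107, 31.000).
Jacobian J = [[-2·exp(u) - 1, 2], [6·u - v, -u]].
At the point, J = [[-41.17107, 2.000], [21.000, -3.000]] (det J = 81.51322).
Solving J·Δ = −F gives Δ = (-1.159, 2.217).
Then the next iterate is (u, v)₁ = (1.841, -0.783).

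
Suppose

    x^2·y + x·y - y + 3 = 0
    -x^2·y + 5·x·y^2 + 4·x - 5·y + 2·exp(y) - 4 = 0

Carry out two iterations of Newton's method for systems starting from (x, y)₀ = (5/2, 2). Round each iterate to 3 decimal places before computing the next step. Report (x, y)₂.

(0.219, 1.308)

At (5/2, 2): F = (18.500, 48.27811).
Jacobian J = [[2·x·y + y, x^2 + x - 1], [-2·x·y + 5·y^2 + 4, -x^2 + 10·x·y + 2·exp(y) - 5]].
At the point, J = [[12.000, 7.750], [14.000, 53.52811]] (det J = 533.83735).
Solving J·Δ = −F gives Δ = (-1.154, -0.600).
Then the next iterate is (x, y)₁ = (1.346, 1.400).
Round to (1.346, 1.400) and repeat: F = (6.02080, 13.14880), J = [[5.16880, 2.15772], [10.03120, 20.14268]].
Δ = (-1.127, -0.092), so (x, y)₂ = (0.219, 1.308).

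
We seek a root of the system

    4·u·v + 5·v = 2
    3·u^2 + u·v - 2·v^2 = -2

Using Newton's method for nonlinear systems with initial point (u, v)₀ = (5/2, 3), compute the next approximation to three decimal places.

At (5/2, 3): F = (43.000, 10.250).
Jacobian J = [[4·v, 4·u + 5], [6·u + v, u - 4·v]].
At the point, J = [[12.000, 15.000], [18.000, -9.500]] (det J = -384.000).
Solving J·Δ = −F gives Δ = (-1.464, -1.695).
Then the next iterate is (u, v)₁ = (1.036, 1.305).

(1.036, 1.305)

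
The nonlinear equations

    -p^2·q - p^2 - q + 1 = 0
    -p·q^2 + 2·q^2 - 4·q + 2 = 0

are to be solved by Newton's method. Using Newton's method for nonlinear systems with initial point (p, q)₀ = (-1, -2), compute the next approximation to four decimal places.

At (-1, -2): F = (4.0000, 22.0000).
Jacobian J = [[-2·p·q - 2·p, -p^2 - 1], [-q^2, -2·p·q + 4·q - 4]].
At the point, J = [[-2.0000, -2.0000], [-4.0000, -16.0000]] (det J = 24.0000).
Solving J·Δ = −F gives Δ = (0.8333, 1.1667).
Then the next iterate is (p, q)₁ = (-0.1667, -0.8333).

(-0.1667, -0.8333)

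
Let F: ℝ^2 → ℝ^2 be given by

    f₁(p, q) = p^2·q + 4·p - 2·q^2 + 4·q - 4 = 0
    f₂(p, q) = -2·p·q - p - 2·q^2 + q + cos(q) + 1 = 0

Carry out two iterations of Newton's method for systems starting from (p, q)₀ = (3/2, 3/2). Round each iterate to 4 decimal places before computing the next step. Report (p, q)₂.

(0.4799, 0.8224)

At (3/2, 3/2): F = (6.8750, -7.929263).
Jacobian J = [[2·p·q + 4, p^2 - 4·q + 4], [-2·q - 1, -2·p - 4·q - sin(q) + 1]].
At the point, J = [[8.5000, 0.2500], [-4.0000, -8.997495]] (det J = -75.478707).
Solving J·Δ = −F gives Δ = (-0.7933, -0.5286).
Then the next iterate is (p, q)₁ = (0.7067, 0.9714).
Round to (0.7067, 0.9714) and repeat: F = (1.310305, -1.431369), J = [[5.372977, 0.613825], [-2.9428, -5.124676]].
Δ = (-0.2268, -0.1490), so (p, q)₂ = (0.4799, 0.8224).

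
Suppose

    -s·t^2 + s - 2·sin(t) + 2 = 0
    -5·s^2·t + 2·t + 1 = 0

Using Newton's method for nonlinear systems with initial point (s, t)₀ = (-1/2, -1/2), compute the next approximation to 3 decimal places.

At (-1/2, -1/2): F = (2.58385, 0.625).
Jacobian J = [[-t^2 + 1, -2·s·t - 2·cos(t)], [-10·s·t, -5·s^2 + 2]].
At the point, J = [[0.750, -2.25517], [-2.500, 0.750]] (det J = -5.07541).
Solving J·Δ = −F gives Δ = (0.660, 1.365).
Then the next iterate is (s, t)₁ = (0.160, 0.865).

(0.160, 0.865)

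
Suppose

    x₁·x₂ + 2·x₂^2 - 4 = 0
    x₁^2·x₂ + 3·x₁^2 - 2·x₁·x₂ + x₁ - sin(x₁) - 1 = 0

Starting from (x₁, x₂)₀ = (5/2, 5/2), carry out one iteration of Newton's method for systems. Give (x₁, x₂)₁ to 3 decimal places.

At (5/2, 5/2): F = (14.750, 22.77653).
Jacobian J = [[x₂, x₁ + 4·x₂], [2·x₁·x₂ + 6·x₁ - 2·x₂ - cos(x₁) + 1, x₁^2 - 2·x₁]].
At the point, J = [[2.500, 12.500], [24.30114, 1.250]] (det J = -300.63930).
Solving J·Δ = −F gives Δ = (-0.886, -1.003).
Then the next iterate is (x₁, x₂)₁ = (1.614, 1.497).

(1.614, 1.497)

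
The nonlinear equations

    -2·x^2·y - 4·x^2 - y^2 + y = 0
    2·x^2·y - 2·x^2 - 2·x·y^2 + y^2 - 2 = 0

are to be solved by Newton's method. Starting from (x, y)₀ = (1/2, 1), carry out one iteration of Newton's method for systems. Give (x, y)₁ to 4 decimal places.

At (1/2, 1): F = (-1.5000, -2.0000).
Jacobian J = [[-4·x·y - 8·x, -2·x^2 - 2·y + 1], [4·x·y - 4·x - 2·y^2, 2·x^2 - 4·x·y + 2·y]].
At the point, J = [[-6.0000, -1.5000], [-2.0000, 0.5000]] (det J = -6.0000).
Solving J·Δ = −F gives Δ = (-0.6250, 1.5000).
Then the next iterate is (x, y)₁ = (-0.1250, 2.5000).

(-0.1250, 2.5000)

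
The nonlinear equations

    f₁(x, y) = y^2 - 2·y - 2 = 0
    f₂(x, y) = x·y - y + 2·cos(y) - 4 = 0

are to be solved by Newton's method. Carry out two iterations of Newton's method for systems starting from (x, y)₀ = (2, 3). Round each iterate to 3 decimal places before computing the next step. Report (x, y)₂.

(3.135, 2.732)

At (2, 3): F = (1.000, -2.97998).
Jacobian J = [[0, 2·y - 2], [y, x - 2·sin(y) - 1]].
At the point, J = [[0.000, 4.000], [3.000, 0.71776]] (det J = -12.000).
Solving J·Δ = −F gives Δ = (1.053, -0.250).
Then the next iterate is (x, y)₁ = (3.053, 2.750).
Round to (3.053, 2.750) and repeat: F = (0.06250, -0.20285), J = [[0.000, 3.500], [2.750, 1.28968]].
Δ = (0.082, -0.018), so (x, y)₂ = (3.135, 2.732).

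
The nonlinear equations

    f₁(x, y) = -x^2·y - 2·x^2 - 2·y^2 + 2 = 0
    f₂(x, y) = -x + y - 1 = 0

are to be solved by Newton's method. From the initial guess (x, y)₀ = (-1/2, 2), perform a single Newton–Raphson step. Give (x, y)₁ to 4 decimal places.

(0.7647, 1.7647)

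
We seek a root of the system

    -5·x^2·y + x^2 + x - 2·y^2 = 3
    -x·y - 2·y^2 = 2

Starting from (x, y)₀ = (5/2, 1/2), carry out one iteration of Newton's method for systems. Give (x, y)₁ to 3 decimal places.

(8.678, -1.020)

At (5/2, 1/2): F = (-10.375, -3.750).
Jacobian J = [[-10·x·y + 2·x + 1, -5·x^2 - 4·y], [-y, -x - 4·y]].
At the point, J = [[-6.500, -33.250], [-0.500, -4.500]] (det J = 12.625).
Solving J·Δ = −F gives Δ = (6.178, -1.520).
Then the next iterate is (x, y)₁ = (8.678, -1.020).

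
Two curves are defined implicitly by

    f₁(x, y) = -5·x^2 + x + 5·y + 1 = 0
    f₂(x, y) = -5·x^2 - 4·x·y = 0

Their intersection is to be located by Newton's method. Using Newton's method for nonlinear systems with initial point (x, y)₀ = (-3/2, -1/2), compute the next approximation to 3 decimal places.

(-0.205, -1.795)

At (-3/2, -1/2): F = (-14.250, -14.250).
Jacobian J = [[-10·x + 1, 5], [-10·x - 4·y, -4·x]].
At the point, J = [[16.000, 5.000], [17.000, 6.000]] (det J = 11.000).
Solving J·Δ = −F gives Δ = (1.295, -1.295).
Then the next iterate is (x, y)₁ = (-0.205, -1.795).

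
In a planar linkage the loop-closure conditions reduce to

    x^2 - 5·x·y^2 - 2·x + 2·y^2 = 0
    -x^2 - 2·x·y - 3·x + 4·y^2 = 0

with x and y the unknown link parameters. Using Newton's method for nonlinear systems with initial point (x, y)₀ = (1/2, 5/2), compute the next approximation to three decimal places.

At (1/2, 5/2): F = (-3.875, 20.750).
Jacobian J = [[2·x - 5·y^2 - 2, -10·x·y + 4·y], [-2·x - 2·y - 3, -2·x + 8·y]].
At the point, J = [[-32.250, -2.500], [-9.000, 19.000]] (det J = -635.250).
Solving J·Δ = −F gives Δ = (-0.034, -1.108).
Then the next iterate is (x, y)₁ = (0.466, 1.392).

(0.466, 1.392)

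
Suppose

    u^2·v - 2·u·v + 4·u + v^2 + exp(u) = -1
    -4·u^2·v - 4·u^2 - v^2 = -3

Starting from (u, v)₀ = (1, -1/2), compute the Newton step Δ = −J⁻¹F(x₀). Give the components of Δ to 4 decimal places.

(-0.8490, 1.3821)

At (1, -1/2): F = (8.468282, 0.7500).
Jacobian J = [[2·u·v - 2·v + exp(u) + 4, u^2 - 2·u + 2·v], [-8·u·v - 8·u, -4·u^2 - 2·v]].
At the point, J = [[6.718282, -2.0000], [-4.0000, -3.0000]] (det J = -28.154845).
Solving J·Δ = −F gives Δ = (-0.8490, 1.3821).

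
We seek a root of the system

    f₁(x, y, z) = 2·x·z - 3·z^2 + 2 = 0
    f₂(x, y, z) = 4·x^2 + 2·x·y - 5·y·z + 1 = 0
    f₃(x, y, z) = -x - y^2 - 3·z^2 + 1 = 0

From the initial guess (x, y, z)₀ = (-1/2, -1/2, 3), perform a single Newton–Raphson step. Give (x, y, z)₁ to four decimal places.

(-0.3314, -0.1496, 1.5795)

At (-1/2, -1/2, 3): F = (-28.0000, 10.0000, -25.7500).
Jacobian J = [[2·z, 0, 2·x - 6·z], [8·x + 2·y, 2·x - 5·z, -5·y], [-1, -2·y, -6·z]].
At the point, J = [[6.0000, 0.0000, -19.0000], [-5.0000, -16.0000, 2.5000], [-1.0000, 1.0000, -18.0000]] (det J = 2112.0000).
Solving J·Δ = −F gives Δ = (0.1686, 0.3504, -1.4205).
Then the next iterate is (x, y, z)₁ = (-0.3314, -0.1496, 1.5795).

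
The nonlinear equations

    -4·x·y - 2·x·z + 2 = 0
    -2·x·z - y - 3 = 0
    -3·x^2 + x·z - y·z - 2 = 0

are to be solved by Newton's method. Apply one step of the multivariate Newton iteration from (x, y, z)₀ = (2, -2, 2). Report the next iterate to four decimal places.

At (2, -2, 2): F = (10.0000, -9.0000, -6.0000).
Jacobian J = [[-4·y - 2·z, -4·x, -2·x], [-2·z, -1, -2·x], [-6·x + z, -z, x - y]].
At the point, J = [[4.0000, -8.0000, -4.0000], [-4.0000, -1.0000, -4.0000], [-10.0000, -2.0000, 4.0000]] (det J = -488.0000).
Solving J·Δ = −F gives Δ = (-1.3279, 1.1967, -1.2213).
Then the next iterate is (x, y, z)₁ = (0.6721, -0.8033, 0.7787).

(0.6721, -0.8033, 0.7787)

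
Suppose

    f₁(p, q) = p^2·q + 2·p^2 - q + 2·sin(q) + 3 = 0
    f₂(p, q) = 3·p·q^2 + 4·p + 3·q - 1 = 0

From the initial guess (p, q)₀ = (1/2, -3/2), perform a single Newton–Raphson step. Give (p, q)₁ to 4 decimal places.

(1.1943, 3.3924)

At (1/2, -3/2): F = (2.630010, -0.1250).
Jacobian J = [[2·p·q + 4·p, p^2 + 2·cos(q) - 1], [3·q^2 + 4, 6·p·q + 3]].
At the point, J = [[0.5000, -0.608526], [10.7500, -1.5000]] (det J = 5.791650).
Solving J·Δ = −F gives Δ = (0.6943, 4.8924).
Then the next iterate is (p, q)₁ = (1.1943, 3.3924).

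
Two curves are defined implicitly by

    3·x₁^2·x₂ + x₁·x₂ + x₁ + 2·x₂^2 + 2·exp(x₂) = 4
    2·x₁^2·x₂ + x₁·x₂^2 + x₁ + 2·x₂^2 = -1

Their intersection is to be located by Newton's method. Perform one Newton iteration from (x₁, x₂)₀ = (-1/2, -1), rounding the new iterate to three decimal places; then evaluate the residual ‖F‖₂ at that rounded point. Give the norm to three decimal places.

At (-1/2, -1): F = (-2.01424, 1.500).
Jacobian J = [[6·x₁·x₂ + x₂ + 1, 3·x₁^2 + x₁ + 4·x₂ + 2·exp(x₂)], [4·x₁·x₂ + x₂^2 + 1, 2·x₁^2 + 2·x₁·x₂ + 4·x₂]].
At the point, J = [[3.000, -3.01424], [4.000, -2.500]] (det J = 4.55696).
Solving J·Δ = −F gives Δ = (-2.097, -2.756).
Then the next iterate is (x₁, x₂)₁ = (-2.597, -3.756).
Re-evaluating at (-2.597, -3.756): F = (-44.57684, -60.68320), so ‖F‖₂ = 75.296.

75.296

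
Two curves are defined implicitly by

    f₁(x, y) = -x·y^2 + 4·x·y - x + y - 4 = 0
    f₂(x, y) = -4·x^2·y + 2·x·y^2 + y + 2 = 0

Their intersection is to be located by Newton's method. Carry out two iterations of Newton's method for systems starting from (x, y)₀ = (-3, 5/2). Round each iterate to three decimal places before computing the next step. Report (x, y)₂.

At (-3, 5/2): F = (-9.750, -123.000).
Jacobian J = [[-y^2 + 4·y - 1, -2·x·y + 4·x + 1], [-8·x·y + 2·y^2, -4·x^2 + 4·x·y + 1]].
At the point, J = [[2.750, 4.000], [72.500, -65.000]] (det J = -468.750).
Solving J·Δ = −F gives Δ = (2.402, 0.786).
Then the next iterate is (x, y)₁ = (-0.598, 3.286).
Round to (-0.598, 3.286) and repeat: F = (-1.51903, -12.32851), J = [[1.34620, 2.53806], [37.31582, -8.29053]].
Δ = (0.415, 0.379), so (x, y)₂ = (-0.183, 3.665).

(-0.183, 3.665)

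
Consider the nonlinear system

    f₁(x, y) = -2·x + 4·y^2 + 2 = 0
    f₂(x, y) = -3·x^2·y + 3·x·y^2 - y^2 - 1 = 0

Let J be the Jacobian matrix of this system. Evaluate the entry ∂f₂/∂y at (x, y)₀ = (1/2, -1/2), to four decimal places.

-1.2500

∂f₂/∂y = -3·x^2 + 6·x·y - 2·y.
At (1/2, -1/2) this is -1.2500.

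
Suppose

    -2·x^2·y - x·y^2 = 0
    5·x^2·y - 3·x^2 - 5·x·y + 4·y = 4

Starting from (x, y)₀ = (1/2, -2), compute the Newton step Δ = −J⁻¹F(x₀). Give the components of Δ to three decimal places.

(-2.806, 0.667)

At (1/2, -2): F = (-1.000, -10.250).
Jacobian J = [[-4·x·y - y^2, -2·x^2 - 2·x·y], [10·x·y - 6·x - 5·y, 5·x^2 - 5·x + 4]].
At the point, J = [[0.000, 1.500], [-3.000, 2.750]] (det J = 4.500).
Solving J·Δ = −F gives Δ = (-2.806, 0.667).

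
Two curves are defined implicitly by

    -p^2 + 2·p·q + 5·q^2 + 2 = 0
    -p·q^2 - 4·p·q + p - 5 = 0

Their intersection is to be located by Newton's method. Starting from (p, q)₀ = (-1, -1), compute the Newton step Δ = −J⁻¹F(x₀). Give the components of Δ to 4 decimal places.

(1.9167, 0.6667)

At (-1, -1): F = (8.0000, -9.0000).
Jacobian J = [[-2·p + 2·q, 2·p + 10·q], [-q^2 - 4·q + 1, -2·p·q - 4·p]].
At the point, J = [[0.0000, -12.0000], [4.0000, 2.0000]] (det J = 48.0000).
Solving J·Δ = −F gives Δ = (1.9167, 0.6667).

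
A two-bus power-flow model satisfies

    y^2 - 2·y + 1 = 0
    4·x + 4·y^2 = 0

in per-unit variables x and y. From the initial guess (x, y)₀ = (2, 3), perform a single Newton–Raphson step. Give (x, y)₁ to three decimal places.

(-3.000, 2.000)

At (2, 3): F = (4.000, 44.000).
Jacobian J = [[0, 2·y - 2], [4, 8·y]].
At the point, J = [[0.000, 4.000], [4.000, 24.000]] (det J = -16.000).
Solving J·Δ = −F gives Δ = (-5.000, -1.000).
Then the next iterate is (x, y)₁ = (-3.000, 2.000).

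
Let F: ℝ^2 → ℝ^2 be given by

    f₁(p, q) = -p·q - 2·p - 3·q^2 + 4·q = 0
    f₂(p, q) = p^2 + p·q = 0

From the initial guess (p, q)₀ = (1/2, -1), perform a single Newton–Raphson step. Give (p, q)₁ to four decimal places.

(-2.2500, -0.5000)

At (1/2, -1): F = (-7.5000, -0.2500).
Jacobian J = [[-q - 2, -p - 6·q + 4], [2·p + q, p]].
At the point, J = [[-1.0000, 9.5000], [0.0000, 0.5000]] (det J = -0.5000).
Solving J·Δ = −F gives Δ = (-2.7500, 0.5000).
Then the next iterate is (p, q)₁ = (-2.2500, -0.5000).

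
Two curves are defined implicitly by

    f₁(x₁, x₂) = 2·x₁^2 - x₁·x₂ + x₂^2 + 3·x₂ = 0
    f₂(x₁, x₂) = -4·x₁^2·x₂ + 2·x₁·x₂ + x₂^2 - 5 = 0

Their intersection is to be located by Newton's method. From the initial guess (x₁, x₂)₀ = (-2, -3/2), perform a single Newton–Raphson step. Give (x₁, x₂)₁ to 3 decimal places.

(-1.421, -0.994)

At (-2, -3/2): F = (2.750, 27.250).
Jacobian J = [[4·x₁ - x₂, -x₁ + 2·x₂ + 3], [-8·x₁·x₂ + 2·x₂, -4·x₁^2 + 2·x₁ + 2·x₂]].
At the point, J = [[-6.500, 2.000], [-27.000, -23.000]] (det J = 203.500).
Solving J·Δ = −F gives Δ = (0.579, 0.506).
Then the next iterate is (x₁, x₂)₁ = (-1.421, -0.994).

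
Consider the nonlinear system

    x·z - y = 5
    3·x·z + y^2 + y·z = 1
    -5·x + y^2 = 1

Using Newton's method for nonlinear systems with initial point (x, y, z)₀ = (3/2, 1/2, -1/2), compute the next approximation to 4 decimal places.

At (3/2, 1/2, -1/2): F = (-6.2500, -3.2500, -8.2500).
Jacobian J = [[z, -1, x], [3·z, 2·y + z, 3·x + y], [-5, 2·y, 0]].
At the point, J = [[-0.5000, -1.0000, 1.5000], [-1.5000, 0.5000, 5.0000], [-5.0000, 1.0000, 0.0000]] (det J = 29.0000).
Solving J·Δ = −F gives Δ = (-2.5453, -4.4763, 0.3341).
Then the next iterate is (x, y, z)₁ = (-1.0453, -3.9763, -0.1659).

(-1.0453, -3.9763, -0.1659)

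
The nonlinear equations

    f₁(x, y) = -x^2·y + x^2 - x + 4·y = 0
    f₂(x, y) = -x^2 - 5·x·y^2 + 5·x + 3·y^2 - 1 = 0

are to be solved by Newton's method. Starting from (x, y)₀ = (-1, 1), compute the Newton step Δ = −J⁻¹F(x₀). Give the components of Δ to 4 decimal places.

At (-1, 1): F = (5.0000, 1.0000).
Jacobian J = [[-2·x·y + 2·x - 1, -x^2 + 4], [-2·x - 5·y^2 + 5, -10·x·y + 6·y]].
At the point, J = [[-1.0000, 3.0000], [2.0000, 16.0000]] (det J = -22.0000).
Solving J·Δ = −F gives Δ = (3.5000, -0.5000).

(3.5000, -0.5000)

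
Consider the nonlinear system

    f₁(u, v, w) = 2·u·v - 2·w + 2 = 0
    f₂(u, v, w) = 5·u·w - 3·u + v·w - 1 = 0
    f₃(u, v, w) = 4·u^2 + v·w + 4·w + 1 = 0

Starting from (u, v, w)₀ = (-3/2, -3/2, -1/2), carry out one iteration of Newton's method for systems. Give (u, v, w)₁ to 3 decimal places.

At (-3/2, -3/2, -1/2): F = (7.500, 8.000, 8.750).
Jacobian J = [[2·v, 2·u, -2], [5·w - 3, w, 5·u + v], [8·u, w, v + 4]].
At the point, J = [[-3.000, -3.000, -2.000], [-5.500, -0.500, -9.000], [-12.000, -0.500, 2.500]] (det J = -341.500).
Solving J·Δ = −F gives Δ = (0.739, 1.526, 0.352).
Then the next iterate is (u, v, w)₁ = (-0.761, 0.026, -0.148).

(-0.761, 0.026, -0.148)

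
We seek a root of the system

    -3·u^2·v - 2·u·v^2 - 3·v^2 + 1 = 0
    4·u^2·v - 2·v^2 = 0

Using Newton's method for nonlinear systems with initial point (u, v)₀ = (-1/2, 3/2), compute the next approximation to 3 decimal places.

(-0.429, 0.815)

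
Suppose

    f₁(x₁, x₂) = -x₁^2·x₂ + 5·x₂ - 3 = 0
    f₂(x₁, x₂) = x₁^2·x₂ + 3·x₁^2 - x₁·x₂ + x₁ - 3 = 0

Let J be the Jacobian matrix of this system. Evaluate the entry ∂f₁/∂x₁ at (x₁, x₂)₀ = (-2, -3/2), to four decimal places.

-6.0000

∂f₁/∂x₁ = -2·x₁·x₂.
At (-2, -3/2) this is -6.0000.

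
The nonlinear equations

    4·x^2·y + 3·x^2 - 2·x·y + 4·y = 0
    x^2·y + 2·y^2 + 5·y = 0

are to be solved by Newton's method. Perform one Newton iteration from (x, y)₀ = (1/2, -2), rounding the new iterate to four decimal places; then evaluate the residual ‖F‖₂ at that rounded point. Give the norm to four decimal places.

12.7766

At (1/2, -2): F = (-7.2500, -2.5000).
Jacobian J = [[8·x·y + 6·x - 2·y, 4·x^2 - 2·x + 4], [2·x·y, x^2 + 4·y + 5]].
At the point, J = [[-1.0000, 4.0000], [-2.0000, -2.7500]] (det J = 10.7500).
Solving J·Δ = −F gives Δ = (-2.7849, 1.1163).
Then the next iterate is (x, y)₁ = (-2.2849, -0.8837).
Re-evaluating at (-2.2849, -0.8837): F = (-10.365199, -7.470241), so ‖F‖₂ = 12.7766.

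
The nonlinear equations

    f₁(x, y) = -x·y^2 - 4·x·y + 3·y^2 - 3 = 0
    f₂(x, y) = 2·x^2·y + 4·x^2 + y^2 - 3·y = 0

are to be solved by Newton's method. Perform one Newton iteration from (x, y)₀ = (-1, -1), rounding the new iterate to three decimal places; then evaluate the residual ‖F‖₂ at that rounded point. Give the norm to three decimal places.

3.148

At (-1, -1): F = (-3.000, 6.000).
Jacobian J = [[-y^2 - 4·y, -2·x·y - 4·x + 6·y], [4·x·y + 8·x, 2·x^2 + 2·y - 3]].
At the point, J = [[3.000, -4.000], [-4.000, -3.000]] (det J = -25.000).
Solving J·Δ = −F gives Δ = (1.320, 0.240).
Then the next iterate is (x, y)₁ = (0.320, -0.760).
Re-evaluating at (0.320, -0.760): F = (-0.47923, 3.11155), so ‖F‖₂ = 3.148.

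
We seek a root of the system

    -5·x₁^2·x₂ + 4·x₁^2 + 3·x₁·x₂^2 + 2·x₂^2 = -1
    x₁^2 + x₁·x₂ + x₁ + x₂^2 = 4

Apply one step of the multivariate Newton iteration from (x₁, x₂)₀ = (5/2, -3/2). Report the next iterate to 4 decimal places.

(1.8788, -0.5905)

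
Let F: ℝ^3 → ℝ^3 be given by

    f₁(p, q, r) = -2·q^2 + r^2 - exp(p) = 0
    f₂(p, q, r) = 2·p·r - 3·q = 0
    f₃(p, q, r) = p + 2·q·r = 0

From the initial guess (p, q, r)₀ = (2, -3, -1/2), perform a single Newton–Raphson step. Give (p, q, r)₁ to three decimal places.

At (2, -3, -1/2): F = (-25.13906, 7.000, 5.000).
Jacobian J = [[-exp(p), -4·q, 2·r], [2·r, -3, 2·p], [1, 2·r, 2·q]].
At the point, J = [[-7.38906, 12.000, -1.000], [-1.000, -3.000, 4.000], [1.000, -1.000, -6.000]] (det J = -190.55923).
Solving J·Δ = −F gives Δ = (0.960, 2.731, 0.538).
Then the next iterate is (p, q, r)₁ = (2.960, -0.269, 0.038).

(2.960, -0.269, 0.038)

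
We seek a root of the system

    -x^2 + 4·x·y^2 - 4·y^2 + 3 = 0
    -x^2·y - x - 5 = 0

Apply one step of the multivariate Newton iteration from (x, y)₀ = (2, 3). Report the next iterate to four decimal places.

At (2, 3): F = (35.0000, -19.0000).
Jacobian J = [[-2·x + 4·y^2, 8·x·y - 8·y], [-2·x·y - 1, -x^2]].
At the point, J = [[32.0000, 24.0000], [-13.0000, -4.0000]] (det J = 184.0000).
Solving J·Δ = −F gives Δ = (-1.7174, 0.8315).
Then the next iterate is (x, y)₁ = (0.2826, 3.8315).

(0.2826, 3.8315)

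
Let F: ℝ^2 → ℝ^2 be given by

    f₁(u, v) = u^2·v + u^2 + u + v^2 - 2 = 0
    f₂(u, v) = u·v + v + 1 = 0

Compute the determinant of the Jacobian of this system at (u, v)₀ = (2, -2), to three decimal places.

-9.000

J = [[2·u·v + 2·u + 1, u^2 + 2·v], [v, u + 1]].
At the point, J = [[-3.000, 0.000], [-2.000, 3.000]].
det J = -9.000.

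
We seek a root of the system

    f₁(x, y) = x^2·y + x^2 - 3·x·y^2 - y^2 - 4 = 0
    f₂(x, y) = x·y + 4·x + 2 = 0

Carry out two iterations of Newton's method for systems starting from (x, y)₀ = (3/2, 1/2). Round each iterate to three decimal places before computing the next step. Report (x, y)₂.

At (3/2, 1/2): F = (-2.000, 8.750).
Jacobian J = [[2·x·y + 2·x - 3·y^2, x^2 - 6·x·y - 2·y], [y + 4, x]].
At the point, J = [[3.750, -3.250], [4.500, 1.500]] (det J = 20.250).
Solving J·Δ = −F gives Δ = (-1.256, -2.065).
Then the next iterate is (x, y)₁ = (0.244, -1.565).
Round to (0.244, -1.565) and repeat: F = (-8.27570, 2.59414), J = [[-7.62339, 5.48070], [2.435, 0.244]].
Δ = (-1.068, 0.025), so (x, y)₂ = (-0.824, -1.540).

(-0.824, -1.540)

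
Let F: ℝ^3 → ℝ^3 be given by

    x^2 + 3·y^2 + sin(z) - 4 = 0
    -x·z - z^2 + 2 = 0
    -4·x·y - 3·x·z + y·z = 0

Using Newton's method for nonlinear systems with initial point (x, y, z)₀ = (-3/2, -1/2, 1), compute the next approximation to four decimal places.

(-0.0458, -1.6303, 3.0916)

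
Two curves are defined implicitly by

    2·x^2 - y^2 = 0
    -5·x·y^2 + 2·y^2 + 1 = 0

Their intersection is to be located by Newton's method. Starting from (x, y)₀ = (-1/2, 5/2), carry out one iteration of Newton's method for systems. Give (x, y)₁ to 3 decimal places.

(-0.419, 1.318)

At (-1/2, 5/2): F = (-5.750, 29.125).
Jacobian J = [[4·x, -2·y], [-5·y^2, -10·x·y + 4·y]].
At the point, J = [[-2.000, -5.000], [-31.250, 22.500]] (det J = -201.250).
Solving J·Δ = −F gives Δ = (0.081, -1.182).
Then the next iterate is (x, y)₁ = (-0.419, 1.318).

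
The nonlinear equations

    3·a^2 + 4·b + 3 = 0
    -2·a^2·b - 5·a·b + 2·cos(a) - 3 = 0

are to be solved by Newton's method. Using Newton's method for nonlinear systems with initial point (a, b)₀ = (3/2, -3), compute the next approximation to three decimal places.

(1.045, -1.414)

At (3/2, -3): F = (-2.250, 33.14147).
Jacobian J = [[6·a, 4], [-4·a·b - 5·b - 2·sin(a), -2·a^2 - 5·a]].
At the point, J = [[9.000, 4.000], [31.00501, -12.000]] (det J = -232.02004).
Solving J·Δ = −F gives Δ = (-0.455, 1.586).
Then the next iterate is (a, b)₁ = (1.045, -1.414).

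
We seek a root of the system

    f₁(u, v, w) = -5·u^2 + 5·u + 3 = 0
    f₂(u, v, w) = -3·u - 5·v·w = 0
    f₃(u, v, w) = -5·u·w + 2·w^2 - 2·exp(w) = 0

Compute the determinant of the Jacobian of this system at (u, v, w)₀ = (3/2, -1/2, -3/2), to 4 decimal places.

1045.9695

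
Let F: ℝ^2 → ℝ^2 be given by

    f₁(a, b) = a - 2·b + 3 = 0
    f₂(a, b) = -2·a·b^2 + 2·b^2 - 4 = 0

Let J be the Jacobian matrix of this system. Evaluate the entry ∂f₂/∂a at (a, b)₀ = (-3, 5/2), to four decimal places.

∂f₂/∂a = -2·b^2.
At (-3, 5/2) this is -12.5000.

-12.5000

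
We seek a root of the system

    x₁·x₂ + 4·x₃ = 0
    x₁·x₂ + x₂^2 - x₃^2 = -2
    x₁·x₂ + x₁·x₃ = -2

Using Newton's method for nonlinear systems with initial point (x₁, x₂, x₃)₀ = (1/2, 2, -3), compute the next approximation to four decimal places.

(1.5441, -1.5882, -0.3235)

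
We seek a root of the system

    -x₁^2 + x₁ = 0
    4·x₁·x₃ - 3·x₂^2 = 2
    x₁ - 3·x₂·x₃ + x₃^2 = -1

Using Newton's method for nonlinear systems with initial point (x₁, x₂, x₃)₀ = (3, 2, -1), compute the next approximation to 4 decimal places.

(1.8000, 1.1333, -0.1000)

At (3, 2, -1): F = (-6.0000, -26.0000, 11.0000).
Jacobian J = [[-2·x₁ + 1, 0, 0], [4·x₃, -6·x₂, 4·x₁], [1, -3·x₃, -3·x₂ + 2·x₃]].
At the point, J = [[-5.0000, 0.0000, 0.0000], [-4.0000, -12.0000, 12.0000], [1.0000, 3.0000, -8.0000]] (det J = -300.0000).
Solving J·Δ = −F gives Δ = (-1.2000, -0.8667, 0.9000).
Then the next iterate is (x₁, x₂, x₃)₁ = (1.8000, 1.1333, -0.1000).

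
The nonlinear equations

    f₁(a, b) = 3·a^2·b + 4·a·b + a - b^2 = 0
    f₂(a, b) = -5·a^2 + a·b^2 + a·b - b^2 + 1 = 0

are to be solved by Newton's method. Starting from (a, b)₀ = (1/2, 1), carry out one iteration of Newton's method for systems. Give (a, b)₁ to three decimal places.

At (1/2, 1): F = (2.250, -0.250).
Jacobian J = [[6·a·b + 4·b + 1, 3·a^2 + 4·a - 2·b], [-10·a + b^2 + b, 2·a·b + a - 2·b]].
At the point, J = [[8.000, 0.750], [-3.000, -0.500]] (det J = -1.750).
Solving J·Δ = −F gives Δ = (-0.536, 2.714).
Then the next iterate is (a, b)₁ = (-0.036, 3.714).

(-0.036, 3.714)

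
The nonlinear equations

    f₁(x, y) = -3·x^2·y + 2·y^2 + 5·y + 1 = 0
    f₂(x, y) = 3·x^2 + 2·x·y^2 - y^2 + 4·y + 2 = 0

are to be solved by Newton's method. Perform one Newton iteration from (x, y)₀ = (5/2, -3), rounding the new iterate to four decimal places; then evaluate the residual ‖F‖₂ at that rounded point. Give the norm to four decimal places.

At (5/2, -3): F = (60.2500, 44.7500).
Jacobian J = [[-6·x·y, -3·x^2 + 4·y + 5], [6·x + 2·y^2, 4·x·y - 2·y + 4]].
At the point, J = [[45.0000, -25.7500], [33.0000, -20.0000]] (det J = -50.2500).
Solving J·Δ = −F gives Δ = (-1.0485, 0.5075).
Then the next iterate is (x, y)₁ = (1.4515, -2.4925).
Re-evaluating at (1.4515, -2.4925): F = (16.716600, 10.173051), so ‖F‖₂ = 19.5687.

19.5687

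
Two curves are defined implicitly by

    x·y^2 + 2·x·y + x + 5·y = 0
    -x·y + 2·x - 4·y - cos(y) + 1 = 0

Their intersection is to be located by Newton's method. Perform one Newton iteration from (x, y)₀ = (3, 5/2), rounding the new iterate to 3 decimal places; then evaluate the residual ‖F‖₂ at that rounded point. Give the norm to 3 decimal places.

14.054

At (3, 5/2): F = (49.250, -9.69886).
Jacobian J = [[y^2 + 2·y + 1, 2·x·y + 2·x + 5], [-y + 2, -x + sin(y) - 4]].
At the point, J = [[12.250, 26.000], [-0.500, -6.40153]] (det J = -65.41872).
Solving J·Δ = −F gives Δ = (-0.965, -1.440).
Then the next iterate is (x, y)₁ = (2.035, 1.060).
Re-evaluating at (2.035, 1.060): F = (13.93573, -1.81597), so ‖F‖₂ = 14.054.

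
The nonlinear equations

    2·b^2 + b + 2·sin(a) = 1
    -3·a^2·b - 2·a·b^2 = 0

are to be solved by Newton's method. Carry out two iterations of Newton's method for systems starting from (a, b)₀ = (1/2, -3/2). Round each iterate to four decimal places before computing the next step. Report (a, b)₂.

(-2.7707, -2.7918)

At (1/2, -3/2): F = (2.958851, -1.1250).
Jacobian J = [[2·cos(a), 4·b + 1], [-6·a·b - 2·b^2, -3·a^2 - 4·a·b]].
At the point, J = [[1.755165, -5.0000], [0.0000, 2.2500]] (det J = 3.949122).
Solving J·Δ = −F gives Δ = (-0.2614, 0.5000).
Then the next iterate is (a, b)₁ = (0.2386, -1.0000).
Round to (0.2386, -1.0000) and repeat: F = (0.472685, -0.306410), J = [[1.943340, -3.0000], [-0.5684, 0.783610]].
Δ = (-3.0093, -1.7918), so (a, b)₂ = (-2.7707, -2.7918).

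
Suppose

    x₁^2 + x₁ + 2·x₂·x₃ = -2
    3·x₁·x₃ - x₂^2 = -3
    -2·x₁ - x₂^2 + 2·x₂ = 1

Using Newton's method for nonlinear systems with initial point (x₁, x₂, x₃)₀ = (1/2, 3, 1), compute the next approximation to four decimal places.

At (1/2, 3, 1): F = (8.7500, -4.5000, -5.0000).
Jacobian J = [[2·x₁ + 1, 2·x₃, 2·x₂], [3·x₃, -2·x₂, 3·x₁], [-2, -2·x₂ + 2, 0]].
At the point, J = [[2.0000, 2.0000, 6.0000], [3.0000, -6.0000, 1.5000], [-2.0000, -4.0000, 0.0000]] (det J = -138.0000).
Solving J·Δ = −F gives Δ = (-0.2500, -1.1250, -1.0000).
Then the next iterate is (x₁, x₂, x₃)₁ = (0.2500, 1.8750, 0.0000).

(0.2500, 1.8750, 0.0000)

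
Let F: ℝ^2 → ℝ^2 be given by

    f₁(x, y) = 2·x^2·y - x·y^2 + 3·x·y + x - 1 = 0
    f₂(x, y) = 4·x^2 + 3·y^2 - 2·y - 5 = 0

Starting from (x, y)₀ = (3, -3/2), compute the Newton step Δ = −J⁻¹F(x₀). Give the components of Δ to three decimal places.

At (3, -3/2): F = (-45.250, 40.750).
Jacobian J = [[4·x·y - y^2 + 3·y + 1, 2·x^2 - 2·x·y + 3·x], [8·x, 6·y - 2]].
At the point, J = [[-23.750, 36.000], [24.000, -11.000]] (det J = -602.750).
Solving J·Δ = −F gives Δ = (-1.608, 0.196).

(-1.608, 0.196)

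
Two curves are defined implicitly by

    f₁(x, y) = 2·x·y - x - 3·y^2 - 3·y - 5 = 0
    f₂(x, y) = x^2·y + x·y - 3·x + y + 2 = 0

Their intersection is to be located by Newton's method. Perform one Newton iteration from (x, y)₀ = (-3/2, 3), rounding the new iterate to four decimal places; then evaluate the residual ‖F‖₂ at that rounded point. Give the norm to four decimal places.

At (-3/2, 3): F = (-48.5000, 11.7500).
Jacobian J = [[2·y - 1, 2·x - 6·y - 3], [2·x·y + y - 3, x^2 + x + 1]].
At the point, J = [[5.0000, -24.0000], [-9.0000, 1.7500]] (det J = -207.2500).
Solving J·Δ = −F gives Δ = (0.9511, -1.8227).
Then the next iterate is (x, y)₁ = (-0.5489, 1.1773).
Re-evaluating at (-0.5489, 1.1773): F = (-13.433546, 4.532490), so ‖F‖₂ = 14.1776.

14.1776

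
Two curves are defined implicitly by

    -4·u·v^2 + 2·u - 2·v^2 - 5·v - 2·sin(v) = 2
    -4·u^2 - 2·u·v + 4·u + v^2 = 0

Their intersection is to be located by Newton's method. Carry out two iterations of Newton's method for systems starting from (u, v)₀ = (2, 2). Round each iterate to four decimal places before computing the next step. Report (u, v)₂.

At (2, 2): F = (-49.818595, -12.0000).
Jacobian J = [[-4·v^2 + 2, -8·u·v - 4·v - 2·cos(v) - 5], [-8·u - 2·v + 4, -2·u + 2·v]].
At the point, J = [[-14.0000, -44.167706], [-16.0000, 0.0000]] (det J = -706.683301).
Solving J·Δ = −F gives Δ = (-0.7500, -0.8902).
Then the next iterate is (u, v)₁ = (1.2500, 1.1098).
Round to (1.2500, 1.1098) and repeat: F = (-15.461812, -2.792844), J = [[-2.926624, -21.426881], [-8.2196, -0.2804]].
Δ = (-0.3166, -0.6784), so (u, v)₂ = (0.9334, 0.4314).

(0.9334, 0.4314)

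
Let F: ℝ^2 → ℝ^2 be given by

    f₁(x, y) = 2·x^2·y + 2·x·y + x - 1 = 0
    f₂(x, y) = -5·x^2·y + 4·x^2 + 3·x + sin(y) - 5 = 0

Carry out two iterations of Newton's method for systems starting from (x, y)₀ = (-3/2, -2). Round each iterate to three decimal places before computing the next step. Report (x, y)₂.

(-0.597, -3.059)

At (-3/2, -2): F = (-5.500, 21.09070).
Jacobian J = [[4·x·y + 2·y + 1, 2·x^2 + 2·x], [-10·x·y + 8·x + 3, -5·x^2 + cos(y)]].
At the point, J = [[9.000, 1.500], [-39.000, -11.66615]] (det J = -46.49532).
Solving J·Δ = −F gives Δ = (0.700, -0.531).
Then the next iterate is (x, y)₁ = (-0.800, -2.531).
Round to (-0.800, -2.531) and repeat: F = (-0.99008, 2.68585), J = [[4.03720, -0.320], [-23.648, -4.01931]].
Δ = (0.203, -0.528), so (x, y)₂ = (-0.597, -3.059).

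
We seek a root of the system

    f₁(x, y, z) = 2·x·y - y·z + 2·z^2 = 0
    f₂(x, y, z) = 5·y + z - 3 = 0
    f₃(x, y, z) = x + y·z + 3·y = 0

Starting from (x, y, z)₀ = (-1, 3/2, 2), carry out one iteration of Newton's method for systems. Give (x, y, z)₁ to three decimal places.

(-0.379, 0.448, 0.759)

At (-1, 3/2, 2): F = (2.000, 6.500, 6.500).
Jacobian J = [[2·y, 2·x - z, -y + 4·z], [0, 5, 1], [1, z + 3, y]].
At the point, J = [[3.000, -4.000, 6.500], [0.000, 5.000, 1.000], [1.000, 5.000, 1.500]] (det J = -29.000).
Solving J·Δ = −F gives Δ = (0.621, -1.052, -1.241).
Then the next iterate is (x, y, z)₁ = (-0.379, 0.448, 0.759).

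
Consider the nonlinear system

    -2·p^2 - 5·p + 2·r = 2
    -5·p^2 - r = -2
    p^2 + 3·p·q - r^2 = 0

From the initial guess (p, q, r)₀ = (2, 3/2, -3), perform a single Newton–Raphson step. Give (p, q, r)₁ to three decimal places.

(0.943, -3.802, 3.132)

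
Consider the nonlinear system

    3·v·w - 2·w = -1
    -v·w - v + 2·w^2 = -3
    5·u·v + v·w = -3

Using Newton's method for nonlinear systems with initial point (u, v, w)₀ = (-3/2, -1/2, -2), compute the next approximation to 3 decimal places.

(-0.514, -0.021, -0.536)

At (-3/2, -1/2, -2): F = (8.000, 10.500, 7.750).
Jacobian J = [[0, 3·w, 3·v - 2], [0, -w - 1, -v + 4·w], [5·v, 5·u + w, v]].
At the point, J = [[0.000, -6.000, -3.500], [0.000, 1.000, -7.500], [-2.500, -9.500, -0.500]] (det J = -121.250).
Solving J·Δ = −F gives Δ = (0.986, 0.479, 1.464).
Then the next iterate is (u, v, w)₁ = (-0.514, -0.021, -0.536).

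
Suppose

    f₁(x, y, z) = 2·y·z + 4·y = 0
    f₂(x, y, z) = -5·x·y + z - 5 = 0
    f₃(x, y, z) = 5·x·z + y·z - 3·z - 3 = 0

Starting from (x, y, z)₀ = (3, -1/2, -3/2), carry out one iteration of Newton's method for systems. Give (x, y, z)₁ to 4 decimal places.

(-1.4875, -1.2656, -2.7656)

At (3, -1/2, -3/2): F = (-0.5000, 1.0000, -20.2500).
Jacobian J = [[0, 2·z + 4, 2·y], [-5·y, -5·x, 1], [5·z, z, 5·x + y - 3]].
At the point, J = [[0.0000, 1.0000, -1.0000], [2.5000, -15.0000, 1.0000], [-7.5000, -1.5000, 11.5000]] (det J = 80.0000).
Solving J·Δ = −F gives Δ = (-4.4875, -0.7656, -1.2656).
Then the next iterate is (x, y, z)₁ = (-1.4875, -1.2656, -2.7656).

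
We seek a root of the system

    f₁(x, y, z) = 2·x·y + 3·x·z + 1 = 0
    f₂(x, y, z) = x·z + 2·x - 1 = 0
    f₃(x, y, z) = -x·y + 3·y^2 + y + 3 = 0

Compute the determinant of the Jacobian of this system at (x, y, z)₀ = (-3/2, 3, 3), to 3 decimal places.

-13.500

J = [[2·y + 3·z, 2·x, 3·x], [z + 2, 0, x], [-y, -x + 6·y + 1, 0]].
At the point, J = [[15.000, -3.000, -4.500], [5.000, 0.000, -1.500], [-3.000, 20.500, 0.000]].
det J = -13.500.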